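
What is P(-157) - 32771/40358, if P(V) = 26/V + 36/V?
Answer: -7647243/6336206 ≈ -1.2069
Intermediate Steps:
P(V) = 62/V
P(-157) - 32771/40358 = 62/(-157) - 32771/40358 = 62*(-1/157) - 32771*1/40358 = -62/157 - 32771/40358 = -7647243/6336206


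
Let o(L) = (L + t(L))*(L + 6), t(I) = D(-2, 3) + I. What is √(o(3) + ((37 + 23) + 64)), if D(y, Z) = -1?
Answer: 13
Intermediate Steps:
t(I) = -1 + I
o(L) = (-1 + 2*L)*(6 + L) (o(L) = (L + (-1 + L))*(L + 6) = (-1 + 2*L)*(6 + L))
√(o(3) + ((37 + 23) + 64)) = √((-6 + 2*3² + 11*3) + ((37 + 23) + 64)) = √((-6 + 2*9 + 33) + (60 + 64)) = √((-6 + 18 + 33) + 124) = √(45 + 124) = √169 = 13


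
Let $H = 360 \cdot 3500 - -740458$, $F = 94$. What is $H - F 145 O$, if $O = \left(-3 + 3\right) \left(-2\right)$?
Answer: $2000458$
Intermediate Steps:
$O = 0$ ($O = 0 \left(-2\right) = 0$)
$H = 2000458$ ($H = 1260000 + 740458 = 2000458$)
$H - F 145 O = 2000458 - 94 \cdot 145 \cdot 0 = 2000458 - 13630 \cdot 0 = 2000458 - 0 = 2000458 + 0 = 2000458$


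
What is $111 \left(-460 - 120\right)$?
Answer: $-64380$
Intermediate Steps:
$111 \left(-460 - 120\right) = 111 \left(-580\right) = -64380$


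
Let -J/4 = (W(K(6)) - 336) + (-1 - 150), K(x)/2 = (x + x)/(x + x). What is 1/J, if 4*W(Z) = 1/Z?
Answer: 2/3895 ≈ 0.00051348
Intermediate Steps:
K(x) = 2 (K(x) = 2*((x + x)/(x + x)) = 2*((2*x)/((2*x))) = 2*((2*x)*(1/(2*x))) = 2*1 = 2)
W(Z) = 1/(4*Z)
J = 3895/2 (J = -4*(((1/4)/2 - 336) + (-1 - 150)) = -4*(((1/4)*(1/2) - 336) - 151) = -4*((1/8 - 336) - 151) = -4*(-2687/8 - 151) = -4*(-3895/8) = 3895/2 ≈ 1947.5)
1/J = 1/(3895/2) = 2/3895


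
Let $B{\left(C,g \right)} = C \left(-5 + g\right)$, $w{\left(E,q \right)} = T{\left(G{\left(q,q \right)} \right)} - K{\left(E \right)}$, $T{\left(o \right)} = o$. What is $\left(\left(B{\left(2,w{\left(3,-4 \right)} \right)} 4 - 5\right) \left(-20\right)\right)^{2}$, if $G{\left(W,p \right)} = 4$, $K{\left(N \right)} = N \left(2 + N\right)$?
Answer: $7075600$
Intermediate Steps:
$w{\left(E,q \right)} = 4 - E \left(2 + E\right)$
$\left(\left(B{\left(2,w{\left(3,-4 \right)} \right)} 4 - 5\right) \left(-20\right)\right)^{2} = \left(\left(2 \left(-5 + \left(4 - 3 \left(2 + 3\right)\right)\right) 4 - 5\right) \left(-20\right)\right)^{2} = \left(\left(2 \left(-5 + \left(4 - 3 \cdot 5\right)\right) 4 - 5\right) \left(-20\right)\right)^{2} = \left(\left(2 \left(-5 + \left(4 - 15\right)\right) 4 - 5\right) \left(-20\right)\right)^{2} = \left(\left(2 \left(-5 - 11\right) 4 - 5\right) \left(-20\right)\right)^{2} = \left(\left(2 \left(-16\right) 4 - 5\right) \left(-20\right)\right)^{2} = \left(\left(\left(-32\right) 4 - 5\right) \left(-20\right)\right)^{2} = \left(\left(-128 - 5\right) \left(-20\right)\right)^{2} = \left(\left(-133\right) \left(-20\right)\right)^{2} = 2660^{2} = 7075600$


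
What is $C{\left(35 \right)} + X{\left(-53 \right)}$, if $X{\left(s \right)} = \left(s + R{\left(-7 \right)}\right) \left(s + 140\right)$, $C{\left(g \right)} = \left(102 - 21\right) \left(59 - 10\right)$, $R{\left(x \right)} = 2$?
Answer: $-468$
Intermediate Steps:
$C{\left(g \right)} = 3969$ ($C{\left(g \right)} = 81 \cdot 49 = 3969$)
$X{\left(s \right)} = \left(2 + s\right) \left(140 + s\right)$ ($X{\left(s \right)} = \left(s + 2\right) \left(s + 140\right) = \left(2 + s\right) \left(140 + s\right)$)
$C{\left(35 \right)} + X{\left(-53 \right)} = 3969 + \left(280 + \left(-53\right)^{2} + 142 \left(-53\right)\right) = 3969 + \left(280 + 2809 - 7526\right) = 3969 - 4437 = -468$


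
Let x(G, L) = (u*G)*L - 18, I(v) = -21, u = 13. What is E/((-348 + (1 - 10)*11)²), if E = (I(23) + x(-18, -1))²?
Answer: 4225/22201 ≈ 0.19031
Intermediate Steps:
x(G, L) = -18 + 13*G*L (x(G, L) = (13*G)*L - 18 = 13*G*L - 18 = -18 + 13*G*L)
E = 38025 (E = (-21 + (-18 + 13*(-18)*(-1)))² = (-21 + (-18 + 234))² = (-21 + 216)² = 195² = 38025)
E/((-348 + (1 - 10)*11)²) = 38025/((-348 + (1 - 10)*11)²) = 38025/((-348 - 9*11)²) = 38025/((-348 - 99)²) = 38025/((-447)²) = 38025/199809 = 38025*(1/199809) = 4225/22201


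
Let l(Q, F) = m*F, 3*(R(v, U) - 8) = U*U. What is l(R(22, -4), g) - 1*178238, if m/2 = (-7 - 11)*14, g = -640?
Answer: 144322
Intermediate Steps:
m = -504 (m = 2*((-7 - 11)*14) = 2*(-18*14) = 2*(-252) = -504)
R(v, U) = 8 + U**2/3 (R(v, U) = 8 + (U*U)/3 = 8 + U**2/3)
l(Q, F) = -504*F
l(R(22, -4), g) - 1*178238 = -504*(-640) - 1*178238 = 322560 - 178238 = 144322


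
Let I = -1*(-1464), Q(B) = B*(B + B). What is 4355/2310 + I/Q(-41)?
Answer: 1802335/776622 ≈ 2.3207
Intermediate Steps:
Q(B) = 2*B**2 (Q(B) = B*(2*B) = 2*B**2)
I = 1464
4355/2310 + I/Q(-41) = 4355/2310 + 1464/((2*(-41)**2)) = 4355*(1/2310) + 1464/((2*1681)) = 871/462 + 1464/3362 = 871/462 + 1464*(1/3362) = 871/462 + 732/1681 = 1802335/776622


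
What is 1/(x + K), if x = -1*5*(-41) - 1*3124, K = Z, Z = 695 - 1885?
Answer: -1/4109 ≈ -0.00024337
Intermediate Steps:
Z = -1190
K = -1190
x = -2919 (x = -5*(-41) - 3124 = 205 - 3124 = -2919)
1/(x + K) = 1/(-2919 - 1190) = 1/(-4109) = -1/4109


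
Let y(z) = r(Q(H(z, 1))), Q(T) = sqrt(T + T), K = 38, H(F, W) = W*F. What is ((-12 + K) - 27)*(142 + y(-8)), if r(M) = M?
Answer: -142 - 4*I ≈ -142.0 - 4.0*I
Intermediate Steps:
H(F, W) = F*W
Q(T) = sqrt(2)*sqrt(T) (Q(T) = sqrt(2*T) = sqrt(2)*sqrt(T))
y(z) = sqrt(2)*sqrt(z) (y(z) = sqrt(2)*sqrt(z*1) = sqrt(2)*sqrt(z))
((-12 + K) - 27)*(142 + y(-8)) = ((-12 + 38) - 27)*(142 + sqrt(2)*sqrt(-8)) = (26 - 27)*(142 + sqrt(2)*(2*I*sqrt(2))) = -(142 + 4*I) = -142 - 4*I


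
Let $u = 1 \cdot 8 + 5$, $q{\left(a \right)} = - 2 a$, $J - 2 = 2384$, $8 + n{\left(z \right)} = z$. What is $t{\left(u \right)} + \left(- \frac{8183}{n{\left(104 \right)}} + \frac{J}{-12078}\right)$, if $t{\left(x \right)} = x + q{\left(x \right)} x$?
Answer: $- \frac{79316155}{193248} \approx -410.44$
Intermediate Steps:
$n{\left(z \right)} = -8 + z$
$J = 2386$ ($J = 2 + 2384 = 2386$)
$u = 13$ ($u = 8 + 5 = 13$)
$t{\left(x \right)} = x - 2 x^{2}$ ($t{\left(x \right)} = x + - 2 x x = x - 2 x^{2}$)
$t{\left(u \right)} + \left(- \frac{8183}{n{\left(104 \right)}} + \frac{J}{-12078}\right) = 13 \left(1 - 26\right) + \left(- \frac{8183}{-8 + 104} + \frac{2386}{-12078}\right) = 13 \left(1 - 26\right) + \left(- \frac{8183}{96} + 2386 \left(- \frac{1}{12078}\right)\right) = 13 \left(-25\right) - \frac{16510555}{193248} = -325 - \frac{16510555}{193248} = - \frac{79316155}{193248}$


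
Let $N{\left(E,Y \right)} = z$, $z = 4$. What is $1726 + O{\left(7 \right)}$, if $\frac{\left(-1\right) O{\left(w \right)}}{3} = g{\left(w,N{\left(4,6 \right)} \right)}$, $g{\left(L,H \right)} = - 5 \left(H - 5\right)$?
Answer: $1711$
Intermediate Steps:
$N{\left(E,Y \right)} = 4$
$g{\left(L,H \right)} = 25 - 5 H$ ($g{\left(L,H \right)} = - 5 \left(-5 + H\right) = 25 - 5 H$)
$O{\left(w \right)} = -15$ ($O{\left(w \right)} = - 3 \left(25 - 20\right) = \left(-3\right) 5 = -15$)
$1726 + O{\left(7 \right)} = 1726 - 15 = 1711$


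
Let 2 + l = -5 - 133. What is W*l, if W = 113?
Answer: -15820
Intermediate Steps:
l = -140 (l = -2 + (-5 - 133) = -2 - 138 = -140)
W*l = 113*(-140) = -15820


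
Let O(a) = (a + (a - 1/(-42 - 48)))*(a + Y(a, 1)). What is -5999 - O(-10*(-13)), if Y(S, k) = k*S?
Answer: -662417/9 ≈ -73602.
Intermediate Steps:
Y(S, k) = S*k
O(a) = 2*a*(1/90 + 2*a) (O(a) = (a + (a - 1/(-42 - 48)))*(a + a*1) = (a + (a - 1/(-90)))*(a + a) = (a + (a - 1*(-1/90)))*(2*a) = (a + (a + 1/90))*(2*a) = (a + (1/90 + a))*(2*a) = (1/90 + 2*a)*(2*a) = 2*a*(1/90 + 2*a))
-5999 - O(-10*(-13)) = -5999 - (-10*(-13))*(1 + 180*(-10*(-13)))/45 = -5999 - 130*(1 + 180*130)/45 = -5999 - 130*(1 + 23400)/45 = -5999 - 130*23401/45 = -5999 - 1*608426/9 = -5999 - 608426/9 = -662417/9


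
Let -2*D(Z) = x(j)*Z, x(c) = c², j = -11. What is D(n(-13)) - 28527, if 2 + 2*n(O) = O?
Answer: -112293/4 ≈ -28073.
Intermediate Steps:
n(O) = -1 + O/2
D(Z) = -121*Z/2 (D(Z) = -(-11)²*Z/2 = -121*Z/2)
D(n(-13)) - 28527 = -121*(-1 + (½)*(-13))/2 - 28527 = -121*(-1 - 13/2)/2 - 28527 = -121/2*(-15/2) - 28527 = 1815/4 - 28527 = -112293/4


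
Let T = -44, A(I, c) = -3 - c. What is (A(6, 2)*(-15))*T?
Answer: -3300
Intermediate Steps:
(A(6, 2)*(-15))*T = ((-3 - 1*2)*(-15))*(-44) = ((-3 - 2)*(-15))*(-44) = -5*(-15)*(-44) = 75*(-44) = -3300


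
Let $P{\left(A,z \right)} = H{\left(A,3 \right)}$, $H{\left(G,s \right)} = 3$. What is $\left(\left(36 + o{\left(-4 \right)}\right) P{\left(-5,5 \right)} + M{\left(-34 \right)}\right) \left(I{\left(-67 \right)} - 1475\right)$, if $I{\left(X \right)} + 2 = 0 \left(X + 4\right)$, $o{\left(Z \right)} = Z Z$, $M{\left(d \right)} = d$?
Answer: $-180194$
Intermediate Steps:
$o{\left(Z \right)} = Z^{2}$
$P{\left(A,z \right)} = 3$
$I{\left(X \right)} = -2$ ($I{\left(X \right)} = -2 + 0 \left(X + 4\right) = -2 + 0 \left(4 + X\right) = -2 + 0 = -2$)
$\left(\left(36 + o{\left(-4 \right)}\right) P{\left(-5,5 \right)} + M{\left(-34 \right)}\right) \left(I{\left(-67 \right)} - 1475\right) = \left(\left(36 + \left(-4\right)^{2}\right) 3 - 34\right) \left(-2 - 1475\right) = \left(\left(36 + 16\right) 3 - 34\right) \left(-1477\right) = \left(52 \cdot 3 - 34\right) \left(-1477\right) = \left(156 - 34\right) \left(-1477\right) = 122 \left(-1477\right) = -180194$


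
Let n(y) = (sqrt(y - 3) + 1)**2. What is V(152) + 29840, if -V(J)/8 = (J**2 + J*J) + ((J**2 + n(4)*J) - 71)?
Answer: -528952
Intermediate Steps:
n(y) = (1 + sqrt(-3 + y))**2 (n(y) = (sqrt(-3 + y) + 1)**2 = (1 + sqrt(-3 + y))**2)
V(J) = 568 - 32*J - 24*J**2 (V(J) = -8*((J**2 + J*J) + ((J**2 + (1 + sqrt(-3 + 4))**2*J) - 71)) = -8*((J**2 + J**2) + ((J**2 + (1 + sqrt(1))**2*J) - 71)) = -8*(2*J**2 + ((J**2 + (1 + 1)**2*J) - 71)) = -8*(2*J**2 + ((J**2 + 2**2*J) - 71)) = -8*(2*J**2 + ((J**2 + 4*J) - 71)) = -8*(2*J**2 + (-71 + J**2 + 4*J)) = -8*(-71 + 3*J**2 + 4*J) = 568 - 32*J - 24*J**2)
V(152) + 29840 = (568 - 32*152 - 24*152**2) + 29840 = (568 - 4864 - 24*23104) + 29840 = (568 - 4864 - 554496) + 29840 = -558792 + 29840 = -528952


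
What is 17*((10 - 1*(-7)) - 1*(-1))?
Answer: 306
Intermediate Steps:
17*((10 - 1*(-7)) - 1*(-1)) = 17*((10 + 7) + 1) = 17*(17 + 1) = 17*18 = 306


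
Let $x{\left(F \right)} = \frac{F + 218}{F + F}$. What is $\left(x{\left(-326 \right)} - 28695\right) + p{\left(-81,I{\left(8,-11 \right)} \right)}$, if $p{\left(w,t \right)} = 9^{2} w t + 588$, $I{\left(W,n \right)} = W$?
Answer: $- \frac{13136958}{163} \approx -80595.0$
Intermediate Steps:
$x{\left(F \right)} = \frac{218 + F}{2 F}$
$p{\left(w,t \right)} = 588 + 81 t w$ ($p{\left(w,t \right)} = 81 w t + 588 = 81 t w + 588 = 588 + 81 t w$)
$\left(x{\left(-326 \right)} - 28695\right) + p{\left(-81,I{\left(8,-11 \right)} \right)} = \left(\frac{218 - 326}{2 \left(-326\right)} - 28695\right) + \left(588 + 81 \cdot 8 \left(-81\right)\right) = \left(\frac{1}{2} \left(- \frac{1}{326}\right) \left(-108\right) - 28695\right) + \left(588 - 52488\right) = \left(\frac{27}{163} - 28695\right) - 51900 = - \frac{4677258}{163} - 51900 = - \frac{13136958}{163}$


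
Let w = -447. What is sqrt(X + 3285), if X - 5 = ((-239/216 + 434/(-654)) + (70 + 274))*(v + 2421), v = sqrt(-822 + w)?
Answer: sqrt(1423145626446 + 1756526498*I*sqrt(141))/1308 ≈ 912.07 + 6.6833*I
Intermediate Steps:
v = 3*I*sqrt(141) (v = sqrt(-822 - 447) = sqrt(-1269) = 3*I*sqrt(141) ≈ 35.623*I)
X = 2167470089/2616 + 8057461*I*sqrt(141)/7848 (X = 5 + ((-239/216 + 434/(-654)) + (70 + 274))*(3*I*sqrt(141) + 2421) = 5 + ((-239*1/216 + 434*(-1/654)) + 344)*(2421 + 3*I*sqrt(141)) = 5 + ((-239/216 - 217/327) + 344)*(2421 + 3*I*sqrt(141)) = 5 + (-41675/23544 + 344)*(2421 + 3*I*sqrt(141)) = 5 + 8057461*(2421 + 3*I*sqrt(141))/23544 = 5 + (2167457009/2616 + 8057461*I*sqrt(141)/7848) = 2167470089/2616 + 8057461*I*sqrt(141)/7848 ≈ 8.2854e+5 + 12191.0*I)
sqrt(X + 3285) = sqrt((2167470089/2616 + 8057461*I*sqrt(141)/7848) + 3285) = sqrt(2176063649/2616 + 8057461*I*sqrt(141)/7848)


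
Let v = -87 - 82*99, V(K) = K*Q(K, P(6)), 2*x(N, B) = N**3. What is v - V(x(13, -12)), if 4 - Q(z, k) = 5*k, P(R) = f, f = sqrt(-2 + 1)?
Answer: -12599 + 10985*I/2 ≈ -12599.0 + 5492.5*I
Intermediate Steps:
f = I (f = sqrt(-1) = I ≈ 1.0*I)
P(R) = I
Q(z, k) = 4 - 5*k
x(N, B) = N**3/2
V(K) = K*(4 - 5*I)
v = -8205 (v = -87 - 8118 = -8205)
v - V(x(13, -12)) = -8205 - (1/2)*13**3*(4 - 5*I) = -8205 - (1/2)*2197*(4 - 5*I) = -8205 - 2197*(4 - 5*I)/2 = -8205 - (4394 - 10985*I/2) = -8205 + (-4394 + 10985*I/2) = -12599 + 10985*I/2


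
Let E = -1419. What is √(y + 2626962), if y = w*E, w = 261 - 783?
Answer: 16*√13155 ≈ 1835.1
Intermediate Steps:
w = -522
y = 740718 (y = -522*(-1419) = 740718)
√(y + 2626962) = √(740718 + 2626962) = √3367680 = 16*√13155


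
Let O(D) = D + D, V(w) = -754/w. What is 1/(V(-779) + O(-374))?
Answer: -779/581938 ≈ -0.0013386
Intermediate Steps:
O(D) = 2*D
1/(V(-779) + O(-374)) = 1/(-754/(-779) + 2*(-374)) = 1/(-754*(-1/779) - 748) = 1/(754/779 - 748) = 1/(-581938/779) = -779/581938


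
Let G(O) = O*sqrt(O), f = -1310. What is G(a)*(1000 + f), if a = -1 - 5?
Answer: 1860*I*sqrt(6) ≈ 4556.0*I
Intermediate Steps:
a = -6
G(O) = O**(3/2)
G(a)*(1000 + f) = (-6)**(3/2)*(1000 - 1310) = -6*I*sqrt(6)*(-310) = 1860*I*sqrt(6)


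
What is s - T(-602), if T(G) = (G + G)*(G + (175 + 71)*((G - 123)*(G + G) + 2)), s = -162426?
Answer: 258538718734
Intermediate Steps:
T(G) = 2*G*(492 + G + 492*G*(-123 + G)) (T(G) = (2*G)*(G + 246*((-123 + G)*(2*G) + 2)) = (2*G)*(G + 246*(2*G*(-123 + G) + 2)) = (2*G)*(G + 246*(2 + 2*G*(-123 + G))) = (2*G)*(G + (492 + 492*G*(-123 + G))) = (2*G)*(492 + G + 492*G*(-123 + G)) = 2*G*(492 + G + 492*G*(-123 + G)))
s - T(-602) = -162426 - 2*(-602)*(492 - 60515*(-602) + 492*(-602)**2) = -162426 - 2*(-602)*(492 + 36430030 + 492*362404) = -162426 - 2*(-602)*(492 + 36430030 + 178302768) = -162426 - 2*(-602)*214733290 = -162426 - 1*(-258538881160) = -162426 + 258538881160 = 258538718734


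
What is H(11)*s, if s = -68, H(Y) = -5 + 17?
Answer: -816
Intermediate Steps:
H(Y) = 12
H(11)*s = 12*(-68) = -816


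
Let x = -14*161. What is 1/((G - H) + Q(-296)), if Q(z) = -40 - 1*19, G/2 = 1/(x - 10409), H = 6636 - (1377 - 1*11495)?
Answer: -12663/212903021 ≈ -5.9478e-5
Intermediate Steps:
x = -2254
H = 16754 (H = 6636 - (1377 - 11495) = 6636 - 1*(-10118) = 6636 + 10118 = 16754)
G = -2/12663 (G = 2/(-2254 - 10409) = 2/(-12663) = 2*(-1/12663) = -2/12663 ≈ -0.00015794)
Q(z) = -59 (Q(z) = -40 - 19 = -59)
1/((G - H) + Q(-296)) = 1/((-2/12663 - 1*16754) - 59) = 1/((-2/12663 - 16754) - 59) = 1/(-212155904/12663 - 59) = 1/(-212903021/12663) = -12663/212903021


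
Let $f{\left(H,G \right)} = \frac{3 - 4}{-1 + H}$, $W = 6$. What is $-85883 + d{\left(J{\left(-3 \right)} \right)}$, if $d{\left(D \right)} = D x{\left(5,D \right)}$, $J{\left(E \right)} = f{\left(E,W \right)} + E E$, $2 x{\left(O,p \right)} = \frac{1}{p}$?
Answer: $- \frac{171765}{2} \approx -85883.0$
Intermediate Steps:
$f{\left(H,G \right)} = - \frac{1}{-1 + H}$
$x{\left(O,p \right)} = \frac{1}{2 p}$
$J{\left(E \right)} = E^{2} - \frac{1}{-1 + E}$ ($J{\left(E \right)} = - \frac{1}{-1 + E} + E E = - \frac{1}{-1 + E} + E^{2} = E^{2} - \frac{1}{-1 + E}$)
$d{\left(D \right)} = \frac{1}{2}$ ($d{\left(D \right)} = D \frac{1}{2 D} = \frac{1}{2}$)
$-85883 + d{\left(J{\left(-3 \right)} \right)} = -85883 + \frac{1}{2} = - \frac{171765}{2}$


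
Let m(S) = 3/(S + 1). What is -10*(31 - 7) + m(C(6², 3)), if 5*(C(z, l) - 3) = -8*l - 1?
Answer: -243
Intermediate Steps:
C(z, l) = 14/5 - 8*l/5 (C(z, l) = 3 + (-8*l - 1)/5 = 3 + (-1 - 8*l)/5 = 3 + (-⅕ - 8*l/5) = 14/5 - 8*l/5)
m(S) = 3/(1 + S)
-10*(31 - 7) + m(C(6², 3)) = -10*(31 - 7) + 3/(1 + (14/5 - 8/5*3)) = -10*24 + 3/(1 + (14/5 - 24/5)) = -240 + 3/(1 - 2) = -240 + 3/(-1) = -240 + 3*(-1) = -240 - 3 = -243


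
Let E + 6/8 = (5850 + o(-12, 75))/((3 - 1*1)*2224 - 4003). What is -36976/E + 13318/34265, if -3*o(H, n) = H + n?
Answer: -2254936356242/753178965 ≈ -2993.9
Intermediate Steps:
o(H, n) = -H/3 - n/3 (o(H, n) = -(H + n)/3 = -H/3 - n/3)
E = 21981/1780 (E = -¾ + (5850 + (-⅓*(-12) - ⅓*75))/((3 - 1*1)*2224 - 4003) = -¾ + (5850 + (4 - 25))/((3 - 1)*2224 - 4003) = -¾ + (5850 - 21)/(2*2224 - 4003) = -¾ + 5829/(4448 - 4003) = -¾ + 5829/445 = 21981/1780 ≈ 12.349)
-36976/E + 13318/34265 = -36976/21981/1780 + 13318/34265 = -36976*1780/21981 + 13318*(1/34265) = -65817280/21981 + 13318/34265 = -2254936356242/753178965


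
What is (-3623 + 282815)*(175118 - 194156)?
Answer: -5315257296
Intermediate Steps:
(-3623 + 282815)*(175118 - 194156) = 279192*(-19038) = -5315257296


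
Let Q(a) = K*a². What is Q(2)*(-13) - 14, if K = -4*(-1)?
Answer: -222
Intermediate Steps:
K = 4
Q(a) = 4*a²
Q(2)*(-13) - 14 = (4*2²)*(-13) - 14 = (4*4)*(-13) - 14 = 16*(-13) - 14 = -208 - 14 = -222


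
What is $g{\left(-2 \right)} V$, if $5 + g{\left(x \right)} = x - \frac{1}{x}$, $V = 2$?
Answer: $-13$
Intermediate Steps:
$g{\left(x \right)} = -5 + x - \frac{1}{x}$ ($g{\left(x \right)} = -5 + \left(x - \frac{1}{x}\right) = -5 + x - \frac{1}{x}$)
$g{\left(-2 \right)} V = \left(-5 - 2 - \frac{1}{-2}\right) 2 = \left(-5 - 2 - - \frac{1}{2}\right) 2 = \left(-5 - 2 + \frac{1}{2}\right) 2 = \left(- \frac{13}{2}\right) 2 = -13$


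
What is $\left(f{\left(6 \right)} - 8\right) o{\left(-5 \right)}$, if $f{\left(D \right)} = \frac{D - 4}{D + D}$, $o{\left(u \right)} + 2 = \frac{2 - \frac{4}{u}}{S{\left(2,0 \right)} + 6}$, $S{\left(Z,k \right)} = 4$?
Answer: $\frac{2021}{150} \approx 13.473$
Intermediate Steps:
$o{\left(u \right)} = - \frac{9}{5} - \frac{2}{5 u}$ ($o{\left(u \right)} = -2 + \frac{2 - \frac{4}{u}}{4 + 6} = -2 + \frac{2 - \frac{4}{u}}{10} = -2 + \left(2 - \frac{4}{u}\right) \frac{1}{10} = -2 + \left(\frac{1}{5} - \frac{2}{5 u}\right) = - \frac{9}{5} - \frac{2}{5 u}$)
$f{\left(D \right)} = \frac{-4 + D}{2 D}$
$\left(f{\left(6 \right)} - 8\right) o{\left(-5 \right)} = \left(\frac{-4 + 6}{2 \cdot 6} - 8\right) \frac{-2 - -45}{5 \left(-5\right)} = \left(\frac{1}{2} \cdot \frac{1}{6} \cdot 2 - 8\right) \frac{1}{5} \left(- \frac{1}{5}\right) \left(-2 + 45\right) = \left(\frac{1}{6} - 8\right) \frac{1}{5} \left(- \frac{1}{5}\right) 43 = \left(- \frac{47}{6}\right) \left(- \frac{43}{25}\right) = \frac{2021}{150}$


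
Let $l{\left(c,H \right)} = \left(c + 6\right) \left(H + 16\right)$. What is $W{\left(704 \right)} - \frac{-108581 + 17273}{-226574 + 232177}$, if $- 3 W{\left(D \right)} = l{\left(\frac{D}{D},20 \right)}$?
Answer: $- \frac{379344}{5603} \approx -67.704$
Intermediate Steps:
$l{\left(c,H \right)} = \left(6 + c\right) \left(16 + H\right)$
$W{\left(D \right)} = -84$ ($W{\left(D \right)} = - \frac{96 + 6 \cdot 20 + 16 \frac{D}{D} + 20 \frac{D}{D}}{3} = - \frac{96 + 120 + 16 \cdot 1 + 20 \cdot 1}{3} = - \frac{96 + 120 + 16 + 20}{3} = \left(- \frac{1}{3}\right) 252 = -84$)
$W{\left(704 \right)} - \frac{-108581 + 17273}{-226574 + 232177} = -84 - \frac{-108581 + 17273}{-226574 + 232177} = -84 - - \frac{91308}{5603} = -84 + \frac{91308}{5603} = - \frac{379344}{5603}$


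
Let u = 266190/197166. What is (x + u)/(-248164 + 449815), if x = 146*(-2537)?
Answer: -12171735757/6626453511 ≈ -1.8368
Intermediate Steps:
u = 44365/32861 (u = 266190*(1/197166) = 44365/32861 ≈ 1.3501)
x = -370402
(x + u)/(-248164 + 449815) = (-370402 + 44365/32861)/(-248164 + 449815) = -12171735757/32861/201651 = -12171735757/32861*1/201651 = -12171735757/6626453511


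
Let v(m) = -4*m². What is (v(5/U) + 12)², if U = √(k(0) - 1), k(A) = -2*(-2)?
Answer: 4096/9 ≈ 455.11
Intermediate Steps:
k(A) = 4
U = √3 (U = √(4 - 1) = √3 ≈ 1.7320)
(v(5/U) + 12)² = (-4*(5/(√3))² + 12)² = (-4*(5*(√3/3))² + 12)² = (-4*(5*√3/3)² + 12)² = (-4*25/3 + 12)² = (-100/3 + 12)² = (-64/3)² = 4096/9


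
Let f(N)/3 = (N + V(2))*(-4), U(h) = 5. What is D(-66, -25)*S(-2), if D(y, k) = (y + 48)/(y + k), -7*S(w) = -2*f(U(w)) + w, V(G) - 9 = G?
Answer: -6876/637 ≈ -10.794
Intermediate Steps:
V(G) = 9 + G
f(N) = -132 - 12*N (f(N) = 3*((N + (9 + 2))*(-4)) = 3*((N + 11)*(-4)) = 3*((11 + N)*(-4)) = 3*(-44 - 4*N) = -132 - 12*N)
S(w) = -384/7 - w/7 (S(w) = -(-2*(-132 - 12*5) + w)/7 = -(-2*(-132 - 60) + w)/7 = -(-2*(-192) + w)/7 = -(384 + w)/7 = -384/7 - w/7)
D(y, k) = (48 + y)/(k + y)
D(-66, -25)*S(-2) = ((48 - 66)/(-25 - 66))*(-384/7 - ⅐*(-2)) = (-18/(-91))*(-384/7 + 2/7) = -1/91*(-18)*(-382/7) = (18/91)*(-382/7) = -6876/637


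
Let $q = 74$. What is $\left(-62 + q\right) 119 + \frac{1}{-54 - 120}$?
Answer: $\frac{248471}{174} \approx 1428.0$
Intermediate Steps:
$\left(-62 + q\right) 119 + \frac{1}{-54 - 120} = \left(-62 + 74\right) 119 + \frac{1}{-54 - 120} = 12 \cdot 119 + \frac{1}{-174} = 1428 - \frac{1}{174} = \frac{248471}{174}$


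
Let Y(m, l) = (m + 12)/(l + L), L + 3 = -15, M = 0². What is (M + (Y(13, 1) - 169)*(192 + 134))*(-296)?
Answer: 279645408/17 ≈ 1.6450e+7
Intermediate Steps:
M = 0
L = -18 (L = -3 - 15 = -18)
Y(m, l) = (12 + m)/(-18 + l) (Y(m, l) = (m + 12)/(l - 18) = (12 + m)/(-18 + l))
(M + (Y(13, 1) - 169)*(192 + 134))*(-296) = (0 + ((12 + 13)/(-18 + 1) - 169)*(192 + 134))*(-296) = (0 + (25/(-17) - 169)*326)*(-296) = (0 + (-1/17*25 - 169)*326)*(-296) = (0 + (-25/17 - 169)*326)*(-296) = (0 - 2898/17*326)*(-296) = (0 - 944748/17)*(-296) = -944748/17*(-296) = 279645408/17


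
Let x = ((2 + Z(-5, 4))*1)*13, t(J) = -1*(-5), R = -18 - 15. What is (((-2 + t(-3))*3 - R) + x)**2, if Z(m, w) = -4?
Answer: 256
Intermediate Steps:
R = -33
t(J) = 5
x = -26 (x = ((2 - 4)*1)*13 = -2*1*13 = -2*13 = -26)
(((-2 + t(-3))*3 - R) + x)**2 = (((-2 + 5)*3 - 1*(-33)) - 26)**2 = ((3*3 + 33) - 26)**2 = ((9 + 33) - 26)**2 = (42 - 26)**2 = 16**2 = 256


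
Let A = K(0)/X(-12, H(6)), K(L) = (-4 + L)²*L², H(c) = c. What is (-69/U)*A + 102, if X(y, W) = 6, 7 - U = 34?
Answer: 102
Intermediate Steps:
U = -27 (U = 7 - 1*34 = 7 - 34 = -27)
K(L) = L²*(-4 + L)²
A = 0 (A = (0²*(-4 + 0)²)/6 = (0*(-4)²)*(⅙) = (0*16)*(⅙) = 0*(⅙) = 0)
(-69/U)*A + 102 = -69/(-27)*0 + 102 = -69*(-1/27)*0 + 102 = (23/9)*0 + 102 = 0 + 102 = 102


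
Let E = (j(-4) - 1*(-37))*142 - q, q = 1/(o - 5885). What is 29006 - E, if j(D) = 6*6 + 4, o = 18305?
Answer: 224454241/12420 ≈ 18072.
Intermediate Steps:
j(D) = 40 (j(D) = 36 + 4 = 40)
q = 1/12420 (q = 1/(18305 - 5885) = 1/12420 ≈ 8.0515e-5)
E = 135800279/12420 (E = (40 - 1*(-37))*142 - 1*1/12420 = (40 + 37)*142 - 1/12420 = 77*142 - 1/12420 = 10934 - 1/12420 = 135800279/12420 ≈ 10934.)
29006 - E = 29006 - 1*135800279/12420 = 29006 - 135800279/12420 = 224454241/12420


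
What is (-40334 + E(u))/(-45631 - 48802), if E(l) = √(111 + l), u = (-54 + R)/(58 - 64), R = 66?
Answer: 40334/94433 - √109/94433 ≈ 0.42701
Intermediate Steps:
u = -2 (u = (-54 + 66)/(58 - 64) = 12/(-6) = 12*(-⅙) = -2)
(-40334 + E(u))/(-45631 - 48802) = (-40334 + √(111 - 2))/(-45631 - 48802) = (-40334 + √109)/(-94433) = (-40334 + √109)*(-1/94433) = 40334/94433 - √109/94433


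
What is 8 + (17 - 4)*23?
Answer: 307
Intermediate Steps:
8 + (17 - 4)*23 = 8 + 13*23 = 8 + 299 = 307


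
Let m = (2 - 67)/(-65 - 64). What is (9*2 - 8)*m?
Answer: 650/129 ≈ 5.0388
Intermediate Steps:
m = 65/129 (m = -65/(-129) = -65*(-1/129) = 65/129 ≈ 0.50388)
(9*2 - 8)*m = (9*2 - 8)*(65/129) = (18 - 8)*(65/129) = 10*(65/129) = 650/129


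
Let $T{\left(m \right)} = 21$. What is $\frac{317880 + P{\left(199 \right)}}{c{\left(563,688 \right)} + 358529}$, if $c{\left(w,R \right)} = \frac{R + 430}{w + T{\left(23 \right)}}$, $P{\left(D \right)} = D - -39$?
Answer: $\frac{92890456}{104691027} \approx 0.88728$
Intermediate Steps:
$P{\left(D \right)} = 39 + D$ ($P{\left(D \right)} = D + 39 = 39 + D$)
$c{\left(w,R \right)} = \frac{430 + R}{21 + w}$ ($c{\left(w,R \right)} = \frac{R + 430}{w + 21} = \frac{430 + R}{21 + w}$)
$\frac{317880 + P{\left(199 \right)}}{c{\left(563,688 \right)} + 358529} = \frac{317880 + \left(39 + 199\right)}{\frac{430 + 688}{21 + 563} + 358529} = \frac{317880 + 238}{\frac{1}{584} \cdot 1118 + 358529} = \frac{318118}{\frac{1}{584} \cdot 1118 + 358529} = \frac{318118}{\frac{559}{292} + 358529} = \frac{318118}{\frac{104691027}{292}} = 318118 \cdot \frac{292}{104691027} = \frac{92890456}{104691027}$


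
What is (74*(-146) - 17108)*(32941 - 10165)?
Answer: -635723712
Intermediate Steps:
(74*(-146) - 17108)*(32941 - 10165) = (-10804 - 17108)*22776 = -27912*22776 = -635723712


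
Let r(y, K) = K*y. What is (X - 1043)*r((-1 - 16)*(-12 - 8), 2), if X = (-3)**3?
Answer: -727600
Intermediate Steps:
X = -27
(X - 1043)*r((-1 - 16)*(-12 - 8), 2) = (-27 - 1043)*(2*((-1 - 16)*(-12 - 8))) = -2140*(-17*(-20)) = -2140*340 = -1070*680 = -727600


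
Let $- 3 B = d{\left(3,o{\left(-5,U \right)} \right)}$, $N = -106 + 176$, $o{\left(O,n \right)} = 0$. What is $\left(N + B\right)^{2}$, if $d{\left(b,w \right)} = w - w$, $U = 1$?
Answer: $4900$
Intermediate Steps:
$N = 70$
$d{\left(b,w \right)} = 0$
$B = 0$ ($B = \left(- \frac{1}{3}\right) 0 = 0$)
$\left(N + B\right)^{2} = \left(70 + 0\right)^{2} = 70^{2} = 4900$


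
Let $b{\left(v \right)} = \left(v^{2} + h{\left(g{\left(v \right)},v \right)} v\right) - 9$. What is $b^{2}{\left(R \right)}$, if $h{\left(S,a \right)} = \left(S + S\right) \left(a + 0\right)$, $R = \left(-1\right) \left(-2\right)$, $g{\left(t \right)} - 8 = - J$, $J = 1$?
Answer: $2601$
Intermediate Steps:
$g{\left(t \right)} = 7$ ($g{\left(t \right)} = 8 - 1 = 7$)
$R = 2$
$h{\left(S,a \right)} = 2 S a$
$b{\left(v \right)} = -9 + 15 v^{2}$ ($b{\left(v \right)} = \left(v^{2} + 2 \cdot 7 v v\right) - 9 = \left(v^{2} + 14 v v\right) - 9 = \left(v^{2} + 14 v^{2}\right) - 9 = 15 v^{2} - 9 = -9 + 15 v^{2}$)
$b^{2}{\left(R \right)} = \left(-9 + 15 \cdot 2^{2}\right)^{2} = \left(-9 + 15 \cdot 4\right)^{2} = \left(-9 + 60\right)^{2} = 51^{2} = 2601$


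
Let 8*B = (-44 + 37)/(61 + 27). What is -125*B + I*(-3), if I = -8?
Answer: 17771/704 ≈ 25.243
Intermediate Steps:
B = -7/704 (B = ((-44 + 37)/(61 + 27))/8 = (-7/88)/8 = (-7*1/88)/8 = (⅛)*(-7/88) = -7/704 ≈ -0.0099432)
-125*B + I*(-3) = -125*(-7/704) - 8*(-3) = 875/704 + 24 = 17771/704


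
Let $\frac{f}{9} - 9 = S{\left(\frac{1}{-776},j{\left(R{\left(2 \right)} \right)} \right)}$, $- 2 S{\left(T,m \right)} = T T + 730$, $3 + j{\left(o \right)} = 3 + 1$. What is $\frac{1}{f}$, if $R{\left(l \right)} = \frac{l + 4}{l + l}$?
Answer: $- \frac{1204352}{3858743817} \approx -0.00031211$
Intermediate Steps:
$R{\left(l \right)} = \frac{4 + l}{2 l}$
$j{\left(o \right)} = 1$ ($j{\left(o \right)} = -3 + \left(3 + 1\right) = -3 + 4 = 1$)
$S{\left(T,m \right)} = -365 - \frac{T^{2}}{2}$ ($S{\left(T,m \right)} = - \frac{T T + 730}{2} = - \frac{T^{2} + 730}{2} = - \frac{730 + T^{2}}{2} = -365 - \frac{T^{2}}{2}$)
$f = - \frac{3858743817}{1204352}$ ($f = 81 + 9 \left(-365 - \frac{\left(\frac{1}{-776}\right)^{2}}{2}\right) = 81 + 9 \left(-365 - \frac{\left(- \frac{1}{776}\right)^{2}}{2}\right) = 81 + 9 \left(-365 - \frac{1}{1204352}\right) = 81 + 9 \left(- \frac{439588481}{1204352}\right) = 81 - \frac{3956296329}{1204352} = - \frac{3858743817}{1204352} \approx -3204.0$)
$\frac{1}{f} = \frac{1}{- \frac{3858743817}{1204352}} = - \frac{1204352}{3858743817}$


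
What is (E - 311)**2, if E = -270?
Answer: 337561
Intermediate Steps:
(E - 311)**2 = (-270 - 311)**2 = (-581)**2 = 337561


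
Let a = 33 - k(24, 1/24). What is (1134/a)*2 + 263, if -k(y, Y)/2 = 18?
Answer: 6805/23 ≈ 295.87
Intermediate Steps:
k(y, Y) = -36 (k(y, Y) = -2*18 = -36)
a = 69 (a = 33 - 1*(-36) = 33 + 36 = 69)
(1134/a)*2 + 263 = (1134/69)*2 + 263 = (1134*(1/69))*2 + 263 = (378/23)*2 + 263 = 756/23 + 263 = 6805/23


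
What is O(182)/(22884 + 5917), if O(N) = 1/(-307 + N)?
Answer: -1/3600125 ≈ -2.7777e-7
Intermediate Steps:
O(182)/(22884 + 5917) = 1/((-307 + 182)*(22884 + 5917)) = 1/(-125*28801) = -1/125*1/28801 = -1/3600125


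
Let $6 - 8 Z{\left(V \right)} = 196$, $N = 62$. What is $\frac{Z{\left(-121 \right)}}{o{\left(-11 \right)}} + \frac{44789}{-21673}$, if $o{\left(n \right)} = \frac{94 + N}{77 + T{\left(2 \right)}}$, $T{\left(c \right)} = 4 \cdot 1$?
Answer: $- \frac{64907357}{4507984} \approx -14.398$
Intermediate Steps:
$T{\left(c \right)} = 4$
$o{\left(n \right)} = \frac{52}{27}$ ($o{\left(n \right)} = \frac{94 + 62}{77 + 4} = \frac{156}{81} = 156 \cdot \frac{1}{81} = \frac{52}{27}$)
$Z{\left(V \right)} = - \frac{95}{4}$ ($Z{\left(V \right)} = \frac{3}{4} - \frac{49}{2} = - \frac{95}{4}$)
$\frac{Z{\left(-121 \right)}}{o{\left(-11 \right)}} + \frac{44789}{-21673} = - \frac{95}{4 \cdot \frac{52}{27}} + \frac{44789}{-21673} = \left(- \frac{95}{4}\right) \frac{27}{52} + 44789 \left(- \frac{1}{21673}\right) = - \frac{2565}{208} - \frac{44789}{21673} = - \frac{64907357}{4507984}$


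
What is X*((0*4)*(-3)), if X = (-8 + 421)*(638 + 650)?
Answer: 0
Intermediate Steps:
X = 531944 (X = 413*1288 = 531944)
X*((0*4)*(-3)) = 531944*((0*4)*(-3)) = 531944*(0*(-3)) = 531944*0 = 0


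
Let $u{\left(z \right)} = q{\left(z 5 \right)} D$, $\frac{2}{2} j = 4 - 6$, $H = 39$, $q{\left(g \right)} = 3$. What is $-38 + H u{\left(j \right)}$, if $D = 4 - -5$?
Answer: $1015$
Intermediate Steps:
$D = 9$ ($D = 4 + 5 = 9$)
$j = -2$ ($j = 4 - 6 = -2$)
$u{\left(z \right)} = 27$ ($u{\left(z \right)} = 3 \cdot 9 = 27$)
$-38 + H u{\left(j \right)} = -38 + 39 \cdot 27 = -38 + 1053 = 1015$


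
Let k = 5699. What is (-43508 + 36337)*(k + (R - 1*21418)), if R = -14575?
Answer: 217238274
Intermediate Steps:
(-43508 + 36337)*(k + (R - 1*21418)) = (-43508 + 36337)*(5699 + (-14575 - 1*21418)) = -7171*(5699 + (-14575 - 21418)) = -7171*(5699 - 35993) = -7171*(-30294) = 217238274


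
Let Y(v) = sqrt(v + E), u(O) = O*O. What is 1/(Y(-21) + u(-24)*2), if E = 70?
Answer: 1/1159 ≈ 0.00086281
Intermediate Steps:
u(O) = O**2
Y(v) = sqrt(70 + v) (Y(v) = sqrt(v + 70) = sqrt(70 + v))
1/(Y(-21) + u(-24)*2) = 1/(sqrt(70 - 21) + (-24)**2*2) = 1/(sqrt(49) + 576*2) = 1/(7 + 1152) = 1/1159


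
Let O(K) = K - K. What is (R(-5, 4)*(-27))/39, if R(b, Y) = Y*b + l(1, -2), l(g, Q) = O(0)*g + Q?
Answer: 198/13 ≈ 15.231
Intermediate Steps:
O(K) = 0
l(g, Q) = Q (l(g, Q) = 0*g + Q = 0 + Q = Q)
R(b, Y) = -2 + Y*b (R(b, Y) = Y*b - 2 = -2 + Y*b)
(R(-5, 4)*(-27))/39 = ((-2 + 4*(-5))*(-27))/39 = ((-2 - 20)*(-27))*(1/39) = -22*(-27)*(1/39) = 594*(1/39) = 198/13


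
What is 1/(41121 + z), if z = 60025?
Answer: 1/101146 ≈ 9.8867e-6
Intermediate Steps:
1/(41121 + z) = 1/(41121 + 60025) = 1/101146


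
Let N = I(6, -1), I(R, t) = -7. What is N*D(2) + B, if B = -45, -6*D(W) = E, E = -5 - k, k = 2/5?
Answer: -513/10 ≈ -51.300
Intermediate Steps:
k = 2/5 (k = 2*(1/5) = 2/5 ≈ 0.40000)
E = -27/5 (E = -5 - 1*2/5 = -5 - 2/5 = -27/5 ≈ -5.4000)
D(W) = 9/10 (D(W) = -1/6*(-27/5) = 9/10)
N = -7
N*D(2) + B = -7*9/10 - 45 = -63/10 - 45 = -513/10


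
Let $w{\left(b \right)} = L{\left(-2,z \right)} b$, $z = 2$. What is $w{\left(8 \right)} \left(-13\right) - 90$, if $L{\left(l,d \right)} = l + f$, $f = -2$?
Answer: $326$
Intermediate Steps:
$L{\left(l,d \right)} = -2 + l$ ($L{\left(l,d \right)} = l - 2 = -2 + l$)
$w{\left(b \right)} = - 4 b$ ($w{\left(b \right)} = \left(-2 - 2\right) b = - 4 b$)
$w{\left(8 \right)} \left(-13\right) - 90 = \left(-4\right) 8 \left(-13\right) - 90 = \left(-32\right) \left(-13\right) - 90 = 416 - 90 = 326$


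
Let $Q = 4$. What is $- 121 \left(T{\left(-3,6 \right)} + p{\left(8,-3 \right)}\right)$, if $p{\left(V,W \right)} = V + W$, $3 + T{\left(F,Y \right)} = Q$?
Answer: $-726$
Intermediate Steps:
$T{\left(F,Y \right)} = 1$ ($T{\left(F,Y \right)} = -3 + 4 = 1$)
$- 121 \left(T{\left(-3,6 \right)} + p{\left(8,-3 \right)}\right) = - 121 \left(1 + \left(8 - 3\right)\right) = - 121 \left(1 + 5\right) = \left(-121\right) 6 = -726$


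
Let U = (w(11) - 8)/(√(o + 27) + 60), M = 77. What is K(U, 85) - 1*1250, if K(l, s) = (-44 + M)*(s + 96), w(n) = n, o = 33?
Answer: 4723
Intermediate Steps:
U = 3/(60 + 2*√15) (U = (11 - 8)/(√(33 + 27) + 60) = 3/(√60 + 60) = 3/(2*√15 + 60) = 3/(60 + 2*√15) ≈ 0.044283)
K(l, s) = 3168 + 33*s (K(l, s) = (-44 + 77)*(s + 96) = 33*(96 + s) = 3168 + 33*s)
K(U, 85) - 1*1250 = (3168 + 33*85) - 1*1250 = (3168 + 2805) - 1250 = 5973 - 1250 = 4723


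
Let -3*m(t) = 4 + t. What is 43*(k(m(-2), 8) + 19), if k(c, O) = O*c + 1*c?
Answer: 559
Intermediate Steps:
m(t) = -4/3 - t/3 (m(t) = -(4 + t)/3 = -4/3 - t/3)
k(c, O) = c + O*c (k(c, O) = O*c + c = c + O*c)
43*(k(m(-2), 8) + 19) = 43*((-4/3 - ⅓*(-2))*(1 + 8) + 19) = 43*((-4/3 + ⅔)*9 + 19) = 43*(-⅔*9 + 19) = 43*(-6 + 19) = 43*13 = 559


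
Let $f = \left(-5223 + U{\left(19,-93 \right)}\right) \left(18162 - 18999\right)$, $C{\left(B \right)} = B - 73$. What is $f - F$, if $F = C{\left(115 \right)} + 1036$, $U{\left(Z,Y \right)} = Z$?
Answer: $4354670$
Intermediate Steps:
$C{\left(B \right)} = -73 + B$
$F = 1078$ ($F = \left(-73 + 115\right) + 1036 = 42 + 1036 = 1078$)
$f = 4355748$ ($f = \left(-5223 + 19\right) \left(18162 - 18999\right) = \left(-5204\right) \left(-837\right) = 4355748$)
$f - F = 4355748 - 1078 = 4354670$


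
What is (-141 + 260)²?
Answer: 14161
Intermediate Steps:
(-141 + 260)² = 119² = 14161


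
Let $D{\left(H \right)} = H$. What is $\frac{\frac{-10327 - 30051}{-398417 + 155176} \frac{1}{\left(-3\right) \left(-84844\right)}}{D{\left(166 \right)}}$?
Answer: $\frac{20189}{5138747311596} \approx 3.9288 \cdot 10^{-9}$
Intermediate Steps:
$\frac{\frac{-10327 - 30051}{-398417 + 155176} \frac{1}{\left(-3\right) \left(-84844\right)}}{D{\left(166 \right)}} = \frac{\frac{-10327 - 30051}{-398417 + 155176} \frac{1}{\left(-3\right) \left(-84844\right)}}{166} = \frac{\left(-40378\right) \frac{1}{-243241}}{254532} \cdot \frac{1}{166} = \left(-40378\right) \left(- \frac{1}{243241}\right) \frac{1}{254532} \cdot \frac{1}{166} = \frac{40378}{243241} \cdot \frac{1}{254532} \cdot \frac{1}{166} = \frac{20189}{30956309106} \cdot \frac{1}{166} = \frac{20189}{5138747311596}$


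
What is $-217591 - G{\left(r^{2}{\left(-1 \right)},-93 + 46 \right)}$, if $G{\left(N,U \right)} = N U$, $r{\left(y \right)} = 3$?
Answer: $-217168$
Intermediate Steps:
$-217591 - G{\left(r^{2}{\left(-1 \right)},-93 + 46 \right)} = -217591 - 3^{2} \left(-93 + 46\right) = -217591 - 9 \left(-47\right) = -217591 - -423 = -217591 + 423 = -217168$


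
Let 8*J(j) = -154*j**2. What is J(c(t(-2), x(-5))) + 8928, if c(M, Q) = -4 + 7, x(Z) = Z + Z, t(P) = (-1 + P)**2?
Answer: 35019/4 ≈ 8754.8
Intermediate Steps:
x(Z) = 2*Z
c(M, Q) = 3
J(j) = -77*j**2/4 (J(j) = (-154*j**2)/8 = -77*j**2/4)
J(c(t(-2), x(-5))) + 8928 = -77/4*3**2 + 8928 = -77/4*9 + 8928 = -693/4 + 8928 = 35019/4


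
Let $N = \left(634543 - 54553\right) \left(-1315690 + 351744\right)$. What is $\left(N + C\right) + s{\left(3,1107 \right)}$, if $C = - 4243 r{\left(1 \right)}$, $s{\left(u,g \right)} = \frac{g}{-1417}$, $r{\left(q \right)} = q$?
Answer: $- \frac{792215006458618}{1417} \approx -5.5908 \cdot 10^{11}$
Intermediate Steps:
$s{\left(u,g \right)} = - \frac{g}{1417}$ ($s{\left(u,g \right)} = g \left(- \frac{1}{1417}\right) = - \frac{g}{1417}$)
$N = -559079040540$ ($N = 579990 \left(-963946\right) = -559079040540$)
$C = -4243$ ($C = \left(-4243\right) 1 = -4243$)
$\left(N + C\right) + s{\left(3,1107 \right)} = \left(-559079040540 - 4243\right) - \frac{1107}{1417} = -559079044783 - \frac{1107}{1417} = - \frac{792215006458618}{1417}$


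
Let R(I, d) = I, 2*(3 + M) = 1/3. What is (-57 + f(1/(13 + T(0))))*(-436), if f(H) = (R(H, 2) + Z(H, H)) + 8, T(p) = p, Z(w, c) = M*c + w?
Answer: 834286/39 ≈ 21392.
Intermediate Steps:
M = -17/6 (M = -3 + (½)/3 = -3 + (½)*(⅓) = -3 + ⅙ = -17/6 ≈ -2.8333)
Z(w, c) = w - 17*c/6 (Z(w, c) = -17*c/6 + w = w - 17*c/6)
f(H) = 8 - 5*H/6 (f(H) = (H + (H - 17*H/6)) + 8 = (H - 11*H/6) + 8 = -5*H/6 + 8 = 8 - 5*H/6)
(-57 + f(1/(13 + T(0))))*(-436) = (-57 + (8 - 5/(6*(13 + 0))))*(-436) = (-57 + (8 - ⅚/13))*(-436) = (-57 + (8 - ⅚*1/13))*(-436) = (-57 + (8 - 5/78))*(-436) = (-57 + 619/78)*(-436) = -3827/78*(-436) = 834286/39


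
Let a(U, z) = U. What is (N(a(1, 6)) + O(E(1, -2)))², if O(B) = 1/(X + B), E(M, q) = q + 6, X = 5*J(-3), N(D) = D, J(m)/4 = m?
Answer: 3025/3136 ≈ 0.96460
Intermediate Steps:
J(m) = 4*m
X = -60 (X = 5*(4*(-3)) = 5*(-12) = -60)
E(M, q) = 6 + q
O(B) = 1/(-60 + B)
(N(a(1, 6)) + O(E(1, -2)))² = (1 + 1/(-60 + (6 - 2)))² = (1 + 1/(-60 + 4))² = (1 + 1/(-56))² = (1 - 1/56)² = (55/56)² = 3025/3136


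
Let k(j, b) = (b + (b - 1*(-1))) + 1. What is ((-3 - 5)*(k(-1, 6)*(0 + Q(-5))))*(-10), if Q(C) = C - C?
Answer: 0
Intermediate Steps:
Q(C) = 0
k(j, b) = 2 + 2*b (k(j, b) = (b + (b + 1)) + 1 = (b + (1 + b)) + 1 = (1 + 2*b) + 1 = 2 + 2*b)
((-3 - 5)*(k(-1, 6)*(0 + Q(-5))))*(-10) = ((-3 - 5)*((2 + 2*6)*(0 + 0)))*(-10) = -8*(2 + 12)*0*(-10) = -112*0*(-10) = -8*0*(-10) = 0*(-10) = 0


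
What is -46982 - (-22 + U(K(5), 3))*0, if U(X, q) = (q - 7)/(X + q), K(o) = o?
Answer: -46982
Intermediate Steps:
U(X, q) = (-7 + q)/(X + q)
-46982 - (-22 + U(K(5), 3))*0 = -46982 - (-22 + (-7 + 3)/(5 + 3))*0 = -46982 - (-22 - 4/8)*0 = -46982 - (-22 + (⅛)*(-4))*0 = -46982 - (-22 - ½)*0 = -46982 - (-45)*0/2 = -46982 - 1*0 = -46982 + 0 = -46982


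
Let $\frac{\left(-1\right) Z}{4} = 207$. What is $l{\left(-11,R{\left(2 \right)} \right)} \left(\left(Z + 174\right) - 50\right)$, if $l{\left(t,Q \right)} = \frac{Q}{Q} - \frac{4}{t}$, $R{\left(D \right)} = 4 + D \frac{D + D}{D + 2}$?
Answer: $-960$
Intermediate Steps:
$Z = -828$ ($Z = \left(-4\right) 207 = -828$)
$R{\left(D \right)} = 4 + \frac{2 D^{2}}{2 + D}$ ($R{\left(D \right)} = 4 + D \frac{2 D}{2 + D} = 4 + \frac{2 D^{2}}{2 + D}$)
$l{\left(t,Q \right)} = 1 - \frac{4}{t}$
$l{\left(-11,R{\left(2 \right)} \right)} \left(\left(Z + 174\right) - 50\right) = \frac{-4 - 11}{-11} \left(\left(-828 + 174\right) - 50\right) = \left(- \frac{1}{11}\right) \left(-15\right) \left(-654 - 50\right) = \frac{15}{11} \left(-704\right) = -960$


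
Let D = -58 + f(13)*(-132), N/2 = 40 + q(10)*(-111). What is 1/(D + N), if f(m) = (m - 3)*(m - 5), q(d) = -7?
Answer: -1/8984 ≈ -0.00011131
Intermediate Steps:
f(m) = (-5 + m)*(-3 + m) (f(m) = (-3 + m)*(-5 + m) = (-5 + m)*(-3 + m))
N = 1634 (N = 2*(40 - 7*(-111)) = 2*(40 + 777) = 2*817 = 1634)
D = -10618 (D = -58 + (15 + 13² - 8*13)*(-132) = -58 + (15 + 169 - 104)*(-132) = -58 + 80*(-132) = -58 - 10560 = -10618)
1/(D + N) = 1/(-10618 + 1634) = 1/(-8984) = -1/8984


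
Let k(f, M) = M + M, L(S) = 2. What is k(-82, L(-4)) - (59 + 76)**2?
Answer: -18221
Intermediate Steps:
k(f, M) = 2*M
k(-82, L(-4)) - (59 + 76)**2 = 2*2 - (59 + 76)**2 = 4 - 1*135**2 = 4 - 1*18225 = 4 - 18225 = -18221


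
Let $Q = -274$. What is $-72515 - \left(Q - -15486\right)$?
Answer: $-87727$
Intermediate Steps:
$-72515 - \left(Q - -15486\right) = -72515 - \left(-274 - -15486\right) = -72515 - \left(-274 + 15486\right) = -72515 - 15212 = -87727$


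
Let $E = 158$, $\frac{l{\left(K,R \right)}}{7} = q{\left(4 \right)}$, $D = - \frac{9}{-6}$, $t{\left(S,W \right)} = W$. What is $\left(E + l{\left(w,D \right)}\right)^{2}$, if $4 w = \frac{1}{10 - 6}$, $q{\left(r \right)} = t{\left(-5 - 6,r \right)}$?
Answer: $34596$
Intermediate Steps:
$q{\left(r \right)} = r$
$w = \frac{1}{16}$ ($w = \frac{1}{4 \left(10 - 6\right)} = \frac{1}{4 \cdot 4} = \frac{1}{4} \cdot \frac{1}{4} = \frac{1}{16} \approx 0.0625$)
$D = \frac{3}{2}$ ($D = \left(-9\right) \left(- \frac{1}{6}\right) = \frac{3}{2} \approx 1.5$)
$l{\left(K,R \right)} = 28$ ($l{\left(K,R \right)} = 7 \cdot 4 = 28$)
$\left(E + l{\left(w,D \right)}\right)^{2} = \left(158 + 28\right)^{2} = 186^{2} = 34596$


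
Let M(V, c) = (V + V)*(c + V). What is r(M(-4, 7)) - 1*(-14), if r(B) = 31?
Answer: 45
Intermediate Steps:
M(V, c) = 2*V*(V + c) (M(V, c) = (2*V)*(V + c) = 2*V*(V + c))
r(M(-4, 7)) - 1*(-14) = 31 - 1*(-14) = 31 + 14 = 45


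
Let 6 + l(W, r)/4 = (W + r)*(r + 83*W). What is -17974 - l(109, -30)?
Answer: -2867322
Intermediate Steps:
l(W, r) = -24 + 4*(W + r)*(r + 83*W) (l(W, r) = -24 + 4*((W + r)*(r + 83*W)) = -24 + 4*(W + r)*(r + 83*W))
-17974 - l(109, -30) = -17974 - (-24 + 4*(-30)² + 332*109² + 336*109*(-30)) = -17974 - (-24 + 4*900 + 332*11881 - 1098720) = -17974 - (-24 + 3600 + 3944492 - 1098720) = -17974 - 1*2849348 = -17974 - 2849348 = -2867322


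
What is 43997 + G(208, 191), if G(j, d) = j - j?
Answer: 43997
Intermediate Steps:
G(j, d) = 0
43997 + G(208, 191) = 43997 + 0 = 43997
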